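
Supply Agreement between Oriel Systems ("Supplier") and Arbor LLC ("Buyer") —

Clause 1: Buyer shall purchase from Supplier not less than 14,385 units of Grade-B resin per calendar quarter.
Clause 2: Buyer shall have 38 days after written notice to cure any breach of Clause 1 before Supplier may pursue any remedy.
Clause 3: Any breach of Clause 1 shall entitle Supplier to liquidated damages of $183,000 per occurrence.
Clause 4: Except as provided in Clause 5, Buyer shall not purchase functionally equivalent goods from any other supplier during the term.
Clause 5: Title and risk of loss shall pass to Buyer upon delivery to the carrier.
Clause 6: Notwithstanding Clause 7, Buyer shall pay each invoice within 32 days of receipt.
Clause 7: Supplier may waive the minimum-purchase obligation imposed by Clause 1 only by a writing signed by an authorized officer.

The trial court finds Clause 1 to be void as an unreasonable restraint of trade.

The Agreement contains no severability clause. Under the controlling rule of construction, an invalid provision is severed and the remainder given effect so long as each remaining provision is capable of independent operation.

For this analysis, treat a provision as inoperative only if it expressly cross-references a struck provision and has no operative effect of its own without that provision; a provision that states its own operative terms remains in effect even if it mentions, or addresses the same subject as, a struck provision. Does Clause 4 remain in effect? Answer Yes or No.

Clause 1 is struck. Clause 2 merely fixes the cure period for breach of Clause 1; with Clause 1 gone it has nothing to operate on and falls away. Clause 3 has no operative effect of its own apart from Clause 1 and is therefore inoperative. Clause 7 merely fixes the waiver condition for Clause 1; with Clause 1 gone it has nothing to operate on and falls away. Although Clause 6 refers to Clause 7, its operative terms do not depend on Clause 7, so it remains in effect. With no severability clause, the stated default rule severs what cannot stand and enforces each remaining provision that can operate on its own. The provisions still in force are Clause 4, Clause 5, and Clause 6. Clause 4 is among the surviving provisions, so the answer is yes.

Yes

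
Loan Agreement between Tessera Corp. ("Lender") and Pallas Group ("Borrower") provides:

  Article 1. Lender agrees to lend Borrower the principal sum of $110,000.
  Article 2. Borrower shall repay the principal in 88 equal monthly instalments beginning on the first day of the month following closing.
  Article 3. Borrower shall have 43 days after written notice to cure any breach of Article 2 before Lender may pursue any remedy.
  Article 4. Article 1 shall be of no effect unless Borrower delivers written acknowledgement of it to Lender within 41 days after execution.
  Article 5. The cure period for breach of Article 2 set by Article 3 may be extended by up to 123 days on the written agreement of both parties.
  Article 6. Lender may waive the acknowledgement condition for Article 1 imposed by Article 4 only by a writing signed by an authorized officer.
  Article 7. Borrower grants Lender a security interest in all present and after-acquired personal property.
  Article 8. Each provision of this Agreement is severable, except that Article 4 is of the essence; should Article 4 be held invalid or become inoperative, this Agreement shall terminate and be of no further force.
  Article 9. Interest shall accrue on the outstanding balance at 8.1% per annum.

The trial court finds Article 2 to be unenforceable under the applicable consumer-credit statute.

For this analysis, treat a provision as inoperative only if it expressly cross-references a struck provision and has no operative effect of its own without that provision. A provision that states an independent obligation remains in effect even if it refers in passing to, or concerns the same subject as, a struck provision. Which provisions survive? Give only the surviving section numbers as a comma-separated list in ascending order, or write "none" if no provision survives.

Article 2 is struck. Article 3 operates only by reference to Article 2, so it falls with Article 2. Article 5 has no operative effect of its own apart from Article 3 and is therefore inoperative. Article 8 makes Article 4 an essential term, but Article 4 is unaffected, so the severability proviso in Article 8 preserves the remaining provisions. Article 1, Article 4, Article 6, Article 7, Article 8, and Article 9 remain in effect.

1, 4, 6, 7, 8, 9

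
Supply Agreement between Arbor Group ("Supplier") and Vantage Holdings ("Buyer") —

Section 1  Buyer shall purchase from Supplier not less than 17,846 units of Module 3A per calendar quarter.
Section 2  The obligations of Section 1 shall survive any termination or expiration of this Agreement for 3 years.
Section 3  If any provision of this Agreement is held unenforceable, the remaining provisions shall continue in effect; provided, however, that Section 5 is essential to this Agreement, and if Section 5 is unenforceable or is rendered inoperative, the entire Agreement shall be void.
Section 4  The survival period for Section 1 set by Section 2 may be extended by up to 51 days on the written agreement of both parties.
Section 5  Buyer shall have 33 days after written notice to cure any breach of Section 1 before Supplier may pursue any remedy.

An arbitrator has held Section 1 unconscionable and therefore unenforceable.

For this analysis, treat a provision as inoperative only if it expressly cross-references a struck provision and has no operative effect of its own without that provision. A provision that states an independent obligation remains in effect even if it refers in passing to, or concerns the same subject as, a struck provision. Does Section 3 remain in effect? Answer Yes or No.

No

Section 1 is struck. Section 2 has no operative effect of its own apart from Section 1 and is therefore inoperative. Section 5 operates only by reference to Section 1, so it falls with Section 1. Section 4 operates only by reference to Section 2, so it falls with Section 2. Section 3 makes Section 5 an essential term, and Section 5 has been rendered inoperative by the cascade; under Section 3, the entire Agreement is therefore void. No provision of the Agreement survives. Section 3 is among the inoperative provisions, so the answer is no.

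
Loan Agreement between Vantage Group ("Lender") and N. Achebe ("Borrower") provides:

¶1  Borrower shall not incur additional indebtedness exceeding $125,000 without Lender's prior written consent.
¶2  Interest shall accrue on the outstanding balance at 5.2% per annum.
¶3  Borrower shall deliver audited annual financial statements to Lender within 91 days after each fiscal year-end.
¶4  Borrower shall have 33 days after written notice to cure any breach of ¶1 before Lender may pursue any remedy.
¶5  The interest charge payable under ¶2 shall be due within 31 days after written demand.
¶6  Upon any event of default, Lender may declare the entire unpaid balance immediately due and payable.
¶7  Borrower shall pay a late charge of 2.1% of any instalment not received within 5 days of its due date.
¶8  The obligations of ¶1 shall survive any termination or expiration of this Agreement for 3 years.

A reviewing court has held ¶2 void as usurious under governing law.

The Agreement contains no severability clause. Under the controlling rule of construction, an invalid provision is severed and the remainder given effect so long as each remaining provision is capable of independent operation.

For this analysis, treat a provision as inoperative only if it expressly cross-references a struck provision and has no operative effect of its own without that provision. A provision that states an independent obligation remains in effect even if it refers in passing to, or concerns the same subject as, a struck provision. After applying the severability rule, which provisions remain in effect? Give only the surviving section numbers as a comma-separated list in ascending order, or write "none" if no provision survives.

1, 3, 4, 6, 7, 8

¶2 is struck. ¶5 has no operative effect of its own apart from ¶2 and is therefore inoperative. Under the stated default rule, only provisions that cannot operate independently fall away; the rest are enforced. That leaves ¶1, ¶3, ¶4, ¶6, ¶7, and ¶8 in effect.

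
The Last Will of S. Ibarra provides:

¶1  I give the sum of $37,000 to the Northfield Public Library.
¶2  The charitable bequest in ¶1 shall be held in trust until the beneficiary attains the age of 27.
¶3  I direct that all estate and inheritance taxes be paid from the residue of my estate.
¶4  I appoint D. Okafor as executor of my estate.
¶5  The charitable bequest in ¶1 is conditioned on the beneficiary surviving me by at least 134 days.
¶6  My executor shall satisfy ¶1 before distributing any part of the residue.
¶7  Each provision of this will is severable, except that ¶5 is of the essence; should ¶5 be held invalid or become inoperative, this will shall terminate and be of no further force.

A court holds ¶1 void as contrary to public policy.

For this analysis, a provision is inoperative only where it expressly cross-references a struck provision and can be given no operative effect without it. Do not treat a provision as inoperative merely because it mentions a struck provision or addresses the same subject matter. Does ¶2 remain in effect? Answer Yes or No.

¶1 is struck. ¶2 operates only by reference to ¶1, so it falls with ¶1. ¶5 operates only by reference to ¶1, so it falls with ¶1. The only function of ¶6 is the priority direction for ¶1, so it cannot stand once ¶1 is removed. ¶7 makes ¶5 an essential term, and ¶5 has been rendered inoperative by the cascade; under ¶7, the entire will is therefore void. No provision of the will survives. ¶2 is among the inoperative provisions, so the answer is no.

No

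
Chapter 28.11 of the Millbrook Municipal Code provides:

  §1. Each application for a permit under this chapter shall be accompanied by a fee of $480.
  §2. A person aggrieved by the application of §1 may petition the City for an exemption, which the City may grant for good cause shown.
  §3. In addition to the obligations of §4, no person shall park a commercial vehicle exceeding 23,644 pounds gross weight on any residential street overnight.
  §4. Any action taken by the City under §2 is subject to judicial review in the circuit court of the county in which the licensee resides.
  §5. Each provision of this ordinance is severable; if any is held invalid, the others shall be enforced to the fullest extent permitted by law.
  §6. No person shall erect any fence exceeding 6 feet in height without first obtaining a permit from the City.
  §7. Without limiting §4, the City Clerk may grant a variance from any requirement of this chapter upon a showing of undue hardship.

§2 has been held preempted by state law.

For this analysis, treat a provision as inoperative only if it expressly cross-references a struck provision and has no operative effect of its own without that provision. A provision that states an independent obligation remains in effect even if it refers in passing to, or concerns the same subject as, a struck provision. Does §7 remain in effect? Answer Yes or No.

Yes

§2 is struck. §4 merely fixes the judicial-review right for §2; with §2 gone it has nothing to operate on and falls away. Although §7 refers to §4, its operative terms do not depend on §4, so it remains in effect. Although §3 refers to §4, its operative terms do not depend on §4, so it remains in effect. Under the severability clause in §5, the remaining provisions continue in force. That leaves §1, §3, §5, §6, and §7 in effect. §7 is among the surviving provisions, so the answer is yes.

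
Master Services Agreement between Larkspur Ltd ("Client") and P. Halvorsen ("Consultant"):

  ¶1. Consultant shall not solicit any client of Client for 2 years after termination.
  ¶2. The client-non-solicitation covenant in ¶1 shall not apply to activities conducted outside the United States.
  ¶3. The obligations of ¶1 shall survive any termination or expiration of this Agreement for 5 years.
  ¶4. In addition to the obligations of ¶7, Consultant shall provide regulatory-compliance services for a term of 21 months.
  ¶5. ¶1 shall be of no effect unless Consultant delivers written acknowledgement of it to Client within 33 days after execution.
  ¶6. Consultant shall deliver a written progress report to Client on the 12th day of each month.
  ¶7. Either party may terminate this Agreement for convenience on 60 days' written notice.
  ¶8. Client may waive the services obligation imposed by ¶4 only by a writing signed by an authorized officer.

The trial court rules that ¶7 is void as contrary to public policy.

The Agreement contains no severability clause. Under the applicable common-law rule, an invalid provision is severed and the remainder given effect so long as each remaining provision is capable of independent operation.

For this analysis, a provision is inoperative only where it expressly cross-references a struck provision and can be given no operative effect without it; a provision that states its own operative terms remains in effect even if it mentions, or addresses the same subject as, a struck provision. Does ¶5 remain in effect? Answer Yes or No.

Yes

¶7 is struck. ¶4 mentions ¶7 but its own obligation stands independently of ¶7, so ¶4 is not affected. Nothing else in the Agreement is defined by reference to ¶7. With no severability clause, the stated default rule severs what cannot stand and enforces each remaining provision that can operate on its own. That leaves ¶1, ¶2, ¶3, ¶4, ¶5, ¶6, and ¶8 in effect. ¶5 is among the surviving provisions, so the answer is yes.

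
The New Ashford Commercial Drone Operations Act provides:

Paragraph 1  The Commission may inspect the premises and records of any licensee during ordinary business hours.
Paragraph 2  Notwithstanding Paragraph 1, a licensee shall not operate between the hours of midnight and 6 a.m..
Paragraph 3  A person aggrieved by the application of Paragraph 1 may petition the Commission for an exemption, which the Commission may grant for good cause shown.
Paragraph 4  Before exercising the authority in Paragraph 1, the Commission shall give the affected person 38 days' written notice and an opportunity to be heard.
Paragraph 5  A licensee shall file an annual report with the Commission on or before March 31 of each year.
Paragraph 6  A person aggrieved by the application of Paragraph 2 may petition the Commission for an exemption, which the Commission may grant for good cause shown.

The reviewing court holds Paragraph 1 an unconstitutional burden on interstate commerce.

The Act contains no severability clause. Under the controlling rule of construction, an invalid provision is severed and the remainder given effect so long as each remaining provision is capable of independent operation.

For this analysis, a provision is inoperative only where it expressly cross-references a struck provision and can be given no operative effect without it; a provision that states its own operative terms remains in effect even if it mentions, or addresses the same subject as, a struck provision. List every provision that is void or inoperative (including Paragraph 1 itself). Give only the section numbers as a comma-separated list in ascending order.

Paragraph 1 is struck. Paragraph 3 has no operative effect of its own apart from Paragraph 1 and is therefore inoperative. Paragraph 4 merely fixes the notice-and-hearing requirement for Paragraph 1; with Paragraph 1 gone it has nothing to operate on and falls away. Although Paragraph 2 refers to Paragraph 1, its operative terms do not depend on Paragraph 1, so it remains in effect. Under the stated default rule, only provisions that cannot operate independently fall away; the rest are enforced. Paragraph 2, Paragraph 5, and Paragraph 6 remain in effect.

1, 3, 4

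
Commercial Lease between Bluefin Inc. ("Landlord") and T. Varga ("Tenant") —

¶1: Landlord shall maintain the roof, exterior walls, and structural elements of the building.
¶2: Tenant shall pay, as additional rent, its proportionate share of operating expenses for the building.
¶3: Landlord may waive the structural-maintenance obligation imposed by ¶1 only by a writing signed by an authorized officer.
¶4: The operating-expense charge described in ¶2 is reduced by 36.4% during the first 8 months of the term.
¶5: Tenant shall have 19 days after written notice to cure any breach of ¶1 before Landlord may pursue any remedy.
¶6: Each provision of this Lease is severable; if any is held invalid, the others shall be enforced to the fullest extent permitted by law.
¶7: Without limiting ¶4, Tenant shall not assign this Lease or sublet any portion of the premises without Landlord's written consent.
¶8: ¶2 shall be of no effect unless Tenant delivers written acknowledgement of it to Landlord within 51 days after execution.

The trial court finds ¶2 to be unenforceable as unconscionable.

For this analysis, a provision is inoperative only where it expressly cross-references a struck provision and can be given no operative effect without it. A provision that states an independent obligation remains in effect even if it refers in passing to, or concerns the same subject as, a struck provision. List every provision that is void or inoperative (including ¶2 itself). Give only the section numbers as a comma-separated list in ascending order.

¶2 is struck. ¶4 operates only by reference to ¶2, so it falls with ¶2. The only function of ¶8 is the acknowledgement condition for ¶2, so it cannot stand once ¶2 is removed. Although ¶7 refers to ¶4, its operative terms do not depend on ¶4, so it remains in effect. ¶6 is a severability clause and preserves every provision that can still be given independent effect. That leaves ¶1, ¶3, ¶5, ¶6, and ¶7 in effect.

2, 4, 8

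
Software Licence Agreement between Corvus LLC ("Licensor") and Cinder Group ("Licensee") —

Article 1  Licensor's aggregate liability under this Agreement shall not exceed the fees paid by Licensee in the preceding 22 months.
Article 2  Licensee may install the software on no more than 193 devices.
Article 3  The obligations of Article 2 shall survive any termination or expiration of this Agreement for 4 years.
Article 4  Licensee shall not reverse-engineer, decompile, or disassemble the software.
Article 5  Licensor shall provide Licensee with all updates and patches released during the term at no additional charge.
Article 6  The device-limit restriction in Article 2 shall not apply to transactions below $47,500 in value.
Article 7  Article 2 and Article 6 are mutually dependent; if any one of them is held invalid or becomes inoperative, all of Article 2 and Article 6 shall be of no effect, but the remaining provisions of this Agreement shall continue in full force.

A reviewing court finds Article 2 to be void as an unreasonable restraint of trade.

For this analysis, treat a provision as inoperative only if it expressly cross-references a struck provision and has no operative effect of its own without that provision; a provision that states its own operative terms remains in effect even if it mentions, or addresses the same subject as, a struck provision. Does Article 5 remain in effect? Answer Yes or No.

Article 2 is struck. The only function of Article 3 is the survival period for Article 2, so it cannot stand once Article 2 is removed. Article 6 has no operative effect of its own apart from Article 2 and is therefore inoperative. Article 7 declares Article 2 and Article 6 mutually dependent; since one of them has fallen, all of them are of no effect. The remainder continues in force under Article 7. The provisions still in force are Article 1, Article 4, Article 5, and Article 7. Article 5 is among the surviving provisions, so the answer is yes.

Yes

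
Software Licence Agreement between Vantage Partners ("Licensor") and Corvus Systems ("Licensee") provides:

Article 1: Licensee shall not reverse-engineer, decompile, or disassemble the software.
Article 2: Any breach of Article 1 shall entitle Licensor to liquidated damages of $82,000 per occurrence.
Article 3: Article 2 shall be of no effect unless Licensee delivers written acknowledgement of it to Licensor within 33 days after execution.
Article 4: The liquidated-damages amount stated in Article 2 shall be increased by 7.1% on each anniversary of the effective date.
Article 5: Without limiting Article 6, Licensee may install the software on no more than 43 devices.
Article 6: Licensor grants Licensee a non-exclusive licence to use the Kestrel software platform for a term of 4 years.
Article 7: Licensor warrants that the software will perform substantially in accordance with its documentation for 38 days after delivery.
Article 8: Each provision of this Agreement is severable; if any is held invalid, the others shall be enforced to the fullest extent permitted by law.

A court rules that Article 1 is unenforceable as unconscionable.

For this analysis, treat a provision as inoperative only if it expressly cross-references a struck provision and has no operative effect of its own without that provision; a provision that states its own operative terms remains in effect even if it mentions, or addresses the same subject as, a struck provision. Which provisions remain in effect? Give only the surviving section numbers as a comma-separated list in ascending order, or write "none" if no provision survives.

Article 1 is struck. Article 2 has no operative effect of its own apart from Article 1 and is therefore inoperative. The only function of Article 3 is the acknowledgement condition for Article 2, so it cannot stand once Article 2 is removed. Article 4 does nothing except set the escalation of the liquidated-damages amount by reference to Article 2; with Article 2 gone it has no independent effect and is inoperative. Under the severability clause in Article 8, the remaining provisions continue in force. The provisions still in force are Article 5, Article 6, Article 7, and Article 8.

5, 6, 7, 8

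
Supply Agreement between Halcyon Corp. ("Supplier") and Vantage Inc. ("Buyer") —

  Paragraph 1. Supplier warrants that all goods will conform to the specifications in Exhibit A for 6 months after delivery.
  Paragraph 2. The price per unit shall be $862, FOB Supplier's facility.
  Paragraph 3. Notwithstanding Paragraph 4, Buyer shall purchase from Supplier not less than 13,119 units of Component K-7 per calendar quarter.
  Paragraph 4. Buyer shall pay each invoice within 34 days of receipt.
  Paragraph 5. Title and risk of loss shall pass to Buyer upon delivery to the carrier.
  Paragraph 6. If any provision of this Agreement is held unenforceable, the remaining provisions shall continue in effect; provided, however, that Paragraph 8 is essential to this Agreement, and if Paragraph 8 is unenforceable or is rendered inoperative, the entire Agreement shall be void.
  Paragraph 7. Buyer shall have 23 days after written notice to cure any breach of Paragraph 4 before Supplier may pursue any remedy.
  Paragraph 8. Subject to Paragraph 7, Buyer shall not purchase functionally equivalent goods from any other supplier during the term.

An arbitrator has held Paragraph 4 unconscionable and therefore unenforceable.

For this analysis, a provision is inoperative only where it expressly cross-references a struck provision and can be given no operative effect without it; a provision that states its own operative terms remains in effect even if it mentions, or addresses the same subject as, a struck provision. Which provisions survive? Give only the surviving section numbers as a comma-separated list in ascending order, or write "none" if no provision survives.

1, 2, 3, 5, 6, 8

Paragraph 4 is struck. Paragraph 7 operates only by reference to Paragraph 4, so it falls with Paragraph 4. Although Paragraph 3 refers to Paragraph 4, its operative terms do not depend on Paragraph 4, so it remains in effect. Although Paragraph 8 refers to Paragraph 7, its operative terms do not depend on Paragraph 7, so it remains in effect. Paragraph 6 makes Paragraph 8 an essential term, but Paragraph 8 is unaffected, so the severability proviso in Paragraph 6 preserves the remaining provisions. Paragraph 1, Paragraph 2, Paragraph 3, Paragraph 5, Paragraph 6, and Paragraph 8 remain in effect.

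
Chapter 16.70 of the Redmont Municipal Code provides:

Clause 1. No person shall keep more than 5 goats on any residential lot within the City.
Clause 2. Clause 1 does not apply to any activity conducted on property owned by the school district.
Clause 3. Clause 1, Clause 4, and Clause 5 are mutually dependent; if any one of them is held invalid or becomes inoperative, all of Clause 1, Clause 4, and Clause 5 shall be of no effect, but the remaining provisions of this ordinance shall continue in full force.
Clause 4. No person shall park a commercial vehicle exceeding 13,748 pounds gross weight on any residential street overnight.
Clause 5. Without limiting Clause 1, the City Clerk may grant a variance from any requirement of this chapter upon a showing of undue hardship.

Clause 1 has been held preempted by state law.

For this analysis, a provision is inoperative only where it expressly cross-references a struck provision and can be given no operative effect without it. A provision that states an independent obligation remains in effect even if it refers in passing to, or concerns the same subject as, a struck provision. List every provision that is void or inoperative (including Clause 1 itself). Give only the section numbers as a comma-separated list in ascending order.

1, 2, 4, 5

Clause 1 is struck. The only function of Clause 2 is the public-property exemption from Clause 1, so it cannot stand once Clause 1 is removed. Clause 3 declares Clause 1, Clause 4, and Clause 5 mutually dependent; since one of them has fallen, all of them are of no effect. That brings down Clause 4 and Clause 5 as well. The remainder continues in force under Clause 3. Only Clause 3 remains in effect.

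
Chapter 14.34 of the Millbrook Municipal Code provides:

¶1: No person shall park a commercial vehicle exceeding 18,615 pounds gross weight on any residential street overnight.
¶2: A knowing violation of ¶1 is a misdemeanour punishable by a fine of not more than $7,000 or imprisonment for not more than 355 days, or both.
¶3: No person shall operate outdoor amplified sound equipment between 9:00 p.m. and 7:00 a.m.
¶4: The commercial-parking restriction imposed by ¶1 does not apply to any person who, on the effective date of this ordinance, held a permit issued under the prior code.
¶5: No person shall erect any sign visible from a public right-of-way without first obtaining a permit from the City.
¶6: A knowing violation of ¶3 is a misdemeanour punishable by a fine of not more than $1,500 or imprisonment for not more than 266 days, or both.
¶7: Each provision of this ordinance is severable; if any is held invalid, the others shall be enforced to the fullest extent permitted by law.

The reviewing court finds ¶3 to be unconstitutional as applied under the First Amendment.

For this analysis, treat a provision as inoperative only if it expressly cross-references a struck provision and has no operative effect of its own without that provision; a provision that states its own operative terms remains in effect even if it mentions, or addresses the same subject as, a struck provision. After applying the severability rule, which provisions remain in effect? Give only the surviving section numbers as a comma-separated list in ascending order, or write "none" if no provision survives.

¶3 is struck. The only function of ¶6 is the criminal penalty for violating ¶3, so it cannot stand once ¶3 is removed. Under the severability clause in ¶7, the remaining provisions continue in force. The provisions still in force are ¶1, ¶2, ¶4, ¶5, and ¶7.

1, 2, 4, 5, 7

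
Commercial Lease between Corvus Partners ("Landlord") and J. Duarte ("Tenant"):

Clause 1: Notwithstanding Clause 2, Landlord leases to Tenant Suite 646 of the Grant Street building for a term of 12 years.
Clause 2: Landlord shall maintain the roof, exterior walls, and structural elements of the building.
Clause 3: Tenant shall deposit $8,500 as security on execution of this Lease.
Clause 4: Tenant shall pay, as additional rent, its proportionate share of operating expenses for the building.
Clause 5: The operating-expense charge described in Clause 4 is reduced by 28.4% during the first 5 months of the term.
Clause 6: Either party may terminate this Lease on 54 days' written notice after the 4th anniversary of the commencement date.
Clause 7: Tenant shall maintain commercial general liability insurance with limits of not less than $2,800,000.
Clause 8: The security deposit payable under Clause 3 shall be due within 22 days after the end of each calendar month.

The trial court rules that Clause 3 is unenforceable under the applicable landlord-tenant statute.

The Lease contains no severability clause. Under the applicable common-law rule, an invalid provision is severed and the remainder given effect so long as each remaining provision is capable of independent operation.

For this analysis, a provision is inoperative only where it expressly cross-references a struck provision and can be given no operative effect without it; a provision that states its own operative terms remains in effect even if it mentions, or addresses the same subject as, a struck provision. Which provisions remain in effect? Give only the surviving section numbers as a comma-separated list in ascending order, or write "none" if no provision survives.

Clause 3 is struck. Clause 8 has no operative effect of its own apart from Clause 3 and is therefore inoperative. With no severability clause, the stated default rule severs what cannot stand and enforces each remaining provision that can operate on its own. That leaves Clause 1, Clause 2, Clause 4, Clause 5, Clause 6, and Clause 7 in effect.

1, 2, 4, 5, 6, 7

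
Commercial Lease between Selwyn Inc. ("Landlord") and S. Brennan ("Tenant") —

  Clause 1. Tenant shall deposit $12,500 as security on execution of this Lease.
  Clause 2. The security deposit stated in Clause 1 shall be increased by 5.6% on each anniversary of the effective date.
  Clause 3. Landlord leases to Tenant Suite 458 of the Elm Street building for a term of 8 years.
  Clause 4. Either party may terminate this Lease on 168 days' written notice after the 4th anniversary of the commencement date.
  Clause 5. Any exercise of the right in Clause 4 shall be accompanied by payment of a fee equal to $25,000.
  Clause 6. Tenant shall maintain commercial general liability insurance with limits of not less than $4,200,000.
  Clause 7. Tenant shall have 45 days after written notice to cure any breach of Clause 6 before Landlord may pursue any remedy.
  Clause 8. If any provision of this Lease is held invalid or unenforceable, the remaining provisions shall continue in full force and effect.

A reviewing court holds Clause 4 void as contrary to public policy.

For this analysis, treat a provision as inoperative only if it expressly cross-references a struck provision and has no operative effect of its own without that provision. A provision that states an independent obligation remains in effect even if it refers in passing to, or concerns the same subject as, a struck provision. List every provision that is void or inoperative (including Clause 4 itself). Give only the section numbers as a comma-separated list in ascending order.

4, 5

Clause 4 is struck. Clause 5 merely fixes the exercise fee for Clause 4; with Clause 4 gone it has nothing to operate on and falls away. Under the severability clause in Clause 8, the remaining provisions continue in force. Clause 1, Clause 2, Clause 3, Clause 6, Clause 7, and Clause 8 remain in effect.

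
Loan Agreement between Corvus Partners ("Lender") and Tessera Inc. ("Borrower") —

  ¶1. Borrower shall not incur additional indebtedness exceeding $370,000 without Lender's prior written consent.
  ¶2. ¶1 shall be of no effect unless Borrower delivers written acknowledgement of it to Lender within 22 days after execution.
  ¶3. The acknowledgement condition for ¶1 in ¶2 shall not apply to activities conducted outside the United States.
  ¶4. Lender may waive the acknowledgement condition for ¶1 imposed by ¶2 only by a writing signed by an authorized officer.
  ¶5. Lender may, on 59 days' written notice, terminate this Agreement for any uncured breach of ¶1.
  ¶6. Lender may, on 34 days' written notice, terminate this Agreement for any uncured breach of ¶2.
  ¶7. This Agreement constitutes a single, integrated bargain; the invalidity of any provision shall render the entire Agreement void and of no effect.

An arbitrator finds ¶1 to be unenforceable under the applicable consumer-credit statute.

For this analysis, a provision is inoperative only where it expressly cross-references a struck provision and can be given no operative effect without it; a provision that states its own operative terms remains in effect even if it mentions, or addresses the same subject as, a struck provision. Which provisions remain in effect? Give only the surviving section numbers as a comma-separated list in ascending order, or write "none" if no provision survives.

none

¶1 is struck. ¶2 has no operative effect of its own apart from ¶1 and is therefore inoperative. ¶5 merely fixes the termination right for breach of ¶1; with ¶1 gone it has nothing to operate on and falls away. The whole of ¶3 is the carve-out from the acknowledgement condition for ¶1, defined by reference to ¶2, so ¶3 cannot stand once ¶2 is removed. ¶4 merely fixes the waiver condition for ¶2; with ¶2 gone it has nothing to operate on and falls away. The only function of ¶6 is the termination right for breach of ¶2, so it cannot stand once ¶2 is removed. ¶7 provides that the Agreement is not severable, so the invalidity of any one provision voids the entire Agreement. No provision of the Agreement survives.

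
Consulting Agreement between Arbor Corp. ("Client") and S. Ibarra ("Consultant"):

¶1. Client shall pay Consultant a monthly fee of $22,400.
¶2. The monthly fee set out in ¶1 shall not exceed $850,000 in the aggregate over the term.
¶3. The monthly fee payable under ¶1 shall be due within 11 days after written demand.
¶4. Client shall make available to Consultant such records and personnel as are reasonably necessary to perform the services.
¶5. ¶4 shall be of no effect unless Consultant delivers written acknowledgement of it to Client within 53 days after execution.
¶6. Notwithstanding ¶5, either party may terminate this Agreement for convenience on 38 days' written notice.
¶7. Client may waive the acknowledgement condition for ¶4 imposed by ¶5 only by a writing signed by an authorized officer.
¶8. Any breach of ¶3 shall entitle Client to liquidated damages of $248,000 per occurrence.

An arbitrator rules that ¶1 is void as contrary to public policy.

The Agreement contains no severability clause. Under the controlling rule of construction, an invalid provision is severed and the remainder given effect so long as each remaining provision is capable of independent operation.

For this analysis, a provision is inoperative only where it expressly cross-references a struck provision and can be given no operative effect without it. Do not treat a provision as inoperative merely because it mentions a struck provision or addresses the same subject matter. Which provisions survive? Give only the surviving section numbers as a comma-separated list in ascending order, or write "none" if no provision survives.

¶1 is struck. ¶2 does nothing except set the aggregate cap on the monthly fee by reference to ¶1; with ¶1 gone it has no independent effect and is inoperative. ¶3 has no operative effect of its own apart from ¶1 and is therefore inoperative. The whole of ¶8 is the liquidated-damages amount, defined by reference to ¶3, so ¶8 cannot stand once ¶3 is removed. With no severability clause, the stated default rule severs what cannot stand and enforces each remaining provision that can operate on its own. That leaves ¶4, ¶5, ¶6, and ¶7 in effect.

4, 5, 6, 7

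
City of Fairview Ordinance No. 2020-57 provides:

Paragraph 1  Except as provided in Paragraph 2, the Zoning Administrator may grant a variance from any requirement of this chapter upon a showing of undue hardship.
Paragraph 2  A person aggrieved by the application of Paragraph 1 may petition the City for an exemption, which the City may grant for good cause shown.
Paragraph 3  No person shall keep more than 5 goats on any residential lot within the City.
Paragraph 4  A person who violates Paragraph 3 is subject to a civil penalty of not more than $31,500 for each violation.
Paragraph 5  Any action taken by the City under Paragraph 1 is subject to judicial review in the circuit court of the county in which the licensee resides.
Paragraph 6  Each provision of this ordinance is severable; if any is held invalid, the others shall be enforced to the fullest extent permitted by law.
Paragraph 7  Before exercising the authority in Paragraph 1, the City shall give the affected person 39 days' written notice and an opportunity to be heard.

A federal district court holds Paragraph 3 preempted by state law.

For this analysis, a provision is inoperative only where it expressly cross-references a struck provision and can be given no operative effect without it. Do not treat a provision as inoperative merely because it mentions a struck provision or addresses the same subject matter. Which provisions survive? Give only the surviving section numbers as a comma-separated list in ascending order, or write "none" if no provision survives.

1, 2, 5, 6, 7

Paragraph 3 is struck. Paragraph 4 operates only by reference to Paragraph 3, so it falls with Paragraph 3. Paragraph 6 is a severability clause and preserves every provision that can still be given independent effect. Paragraph 1, Paragraph 2, Paragraph 5, Paragraph 6, and Paragraph 7 remain in effect.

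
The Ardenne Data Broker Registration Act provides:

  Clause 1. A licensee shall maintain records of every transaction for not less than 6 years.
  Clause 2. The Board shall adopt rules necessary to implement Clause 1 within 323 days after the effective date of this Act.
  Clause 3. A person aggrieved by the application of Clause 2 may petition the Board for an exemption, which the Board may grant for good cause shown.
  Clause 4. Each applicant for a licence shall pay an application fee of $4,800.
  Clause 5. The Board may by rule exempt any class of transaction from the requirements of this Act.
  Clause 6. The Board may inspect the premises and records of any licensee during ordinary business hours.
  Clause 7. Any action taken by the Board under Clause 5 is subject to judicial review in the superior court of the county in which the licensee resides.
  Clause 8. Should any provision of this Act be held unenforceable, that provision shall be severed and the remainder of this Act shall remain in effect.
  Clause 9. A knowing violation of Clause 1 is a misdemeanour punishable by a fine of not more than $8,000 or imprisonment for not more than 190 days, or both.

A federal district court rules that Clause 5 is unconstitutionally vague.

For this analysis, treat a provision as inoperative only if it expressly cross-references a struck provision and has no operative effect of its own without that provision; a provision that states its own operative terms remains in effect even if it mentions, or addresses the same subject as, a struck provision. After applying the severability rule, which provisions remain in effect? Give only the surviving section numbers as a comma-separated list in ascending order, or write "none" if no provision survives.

1, 2, 3, 4, 6, 8, 9

Clause 5 is struck. Clause 7 merely fixes the judicial-review right for Clause 5; with Clause 5 gone it has nothing to operate on and falls away. Clause 8 is a severability clause and preserves every provision that can still be given independent effect. That leaves Clause 1, Clause 2, Clause 3, Clause 4, Clause 6, Clause 8, and Clause 9 in effect.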